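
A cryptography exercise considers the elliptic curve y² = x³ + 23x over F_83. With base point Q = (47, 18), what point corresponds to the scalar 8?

(12, 57)

Double-and-add on 8 = (1000)₂. Start with Q = (47, 18) for the leading 1-bit.
double: tangent at (47, 18): λ = (3·47² + 23)/(2·18) ≡ 10/36. 36⁻¹ ≡ 30 (mod 83) since 36·30 = 1080 ≡ 1, so λ ≡ 10·30 ≡ 51.
  x = λ² - 47 - 47 = 2601 - 94 ≡ 17; y = λ·(47 - 17) - 18 ≡ 18. → (17, 18)
double: tangent at (17, 18): λ = (3·17² + 23)/(2·18) ≡ 60/36. 36⁻¹ ≡ 30 (mod 83), so λ ≡ 60·30 ≡ 57.
  x = λ² - 17 - 17 = 3249 - 34 ≡ 61; y = λ·(17 - 61) - 18 ≡ 47. → (61, 47)
double: tangent at (61, 47): λ = (3·61² + 23)/(2·47) ≡ 64/11. 11⁻¹ ≡ 68 (mod 83), so λ ≡ 64·68 ≡ 36.
  x = λ² - 61 - 61 = 1296 - 122 ≡ 12; y = λ·(61 - 12) - 47 ≡ 57. → (12, 57)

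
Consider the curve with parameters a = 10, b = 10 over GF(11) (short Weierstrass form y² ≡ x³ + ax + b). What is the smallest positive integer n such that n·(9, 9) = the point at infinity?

7

2P: tangent at (9, 9): λ = (3·9² + 10)/(2·9) ≡ 0/7. 7⁻¹ ≡ 8 (mod 11), so λ ≡ 0·8 ≡ 0.
  x = λ² - 9 - 9 = 0 - 18 ≡ 4; y = λ·(9 - 4) - 9 ≡ 2. → (4, 2)
3P: (4, 2) + (9, 9). λ = (9 - 2)/(9 - 4) ≡ 7/5 mod 11. 5⁻¹ ≡ 9 (mod 11), so λ ≡ 8.
  x = λ² - 4 - 9 = 64 - 13 ≡ 7; y = λ·(4 - 7) - 2 ≡ 7. → (7, 7)
4P: (7, 7) + (9, 9). λ = (9 - 7)/(9 - 7) ≡ 2/2 mod 11. 2⁻¹ ≡ 6 (mod 11), so λ ≡ 1.
  x = λ² - 7 - 9 = 1 - 16 ≡ 7; y = λ·(7 - 7) - 7 ≡ 4. → (7, 4)
5P: (7, 4) + (9, 9). λ = (9 - 4)/(9 - 7) ≡ 5/2 mod 11. 2⁻¹ ≡ 6 (mod 11), so λ ≡ 8.
  x = λ² - 7 - 9 = 64 - 16 ≡ 4; y = λ·(7 - 4) - 4 ≡ 9. → (4, 9)
6P: (4, 9) + (9, 9). λ = (9 - 9)/(9 - 4) ≡ 0/5 mod 11. 5⁻¹ ≡ 9 (mod 11) since 5·9 = 45 ≡ 1, so λ ≡ 0.
  x = λ² - 4 - 9 = 0 - 13 ≡ 9; y = λ·(4 - 9) - 9 ≡ 2. → (9, 2)
7P: (9, 2) + (9, 9): same x and y₁ ≡ -y₂, so the sum is the point at infinity.
7P = the point at infinity, so the order is 7.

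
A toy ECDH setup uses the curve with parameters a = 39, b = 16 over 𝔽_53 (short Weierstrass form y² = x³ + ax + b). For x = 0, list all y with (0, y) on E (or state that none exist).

4, 49

x³ + 39x + 16 = 16 ≡ 16 (mod 53).
Square roots of 16 mod 53: 4 and 49 (since 4² = 16 ≡ 16).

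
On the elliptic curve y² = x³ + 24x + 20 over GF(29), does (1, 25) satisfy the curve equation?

y² = 25² ≡ 16; x³ + 24x + 20 = 45 ≡ 16 (mod 29). 16 = 16.

yes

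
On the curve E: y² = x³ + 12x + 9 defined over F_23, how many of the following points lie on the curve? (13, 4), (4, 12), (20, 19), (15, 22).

(13, 4): 4² ≡ 16, rhs ≡ 16 → on.
(4, 12): 12² ≡ 6, rhs ≡ 6 → on.
(20, 19): 19² ≡ 16, rhs ≡ 15 → off.
(15, 22): 22² ≡ 1, rhs ≡ 22 → off.

2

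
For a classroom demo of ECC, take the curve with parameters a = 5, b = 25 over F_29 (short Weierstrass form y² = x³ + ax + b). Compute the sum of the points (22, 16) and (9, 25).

(22, 16) + (9, 25). λ = (25 - 16)/(9 - 22) ≡ 9/16 mod 29. 16⁻¹ ≡ 20 (mod 29) since 16·20 = 320 ≡ 1, so λ ≡ 6.
  x = λ² - 22 - 9 = 36 - 31 ≡ 5; y = λ·(22 - 5) - 16 ≡ 28. → (5, 28)

(5, 28)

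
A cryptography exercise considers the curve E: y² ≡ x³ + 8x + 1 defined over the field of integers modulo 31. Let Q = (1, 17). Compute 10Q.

Repeated addition: build up to 10Q.
2Q: tangent at (1, 17): λ = (3·1² + 8)/(2·17) ≡ 11/3. 3⁻¹ ≡ 21 (mod 31), so λ ≡ 11·21 ≡ 14.
  x = λ² - 1 - 1 = 196 - 2 ≡ 8; y = λ·(1 - 8) - 17 ≡ 9. → (8, 9)
3Q: (8, 9) + (1, 17). λ = (17 - 9)/(1 - 8) ≡ 8/24 mod 31. 24⁻¹ ≡ 22 (mod 31), so λ ≡ 21.
  x = λ² - 8 - 1 = 441 - 9 ≡ 29; y = λ·(8 - 29) - 9 ≡ 15. → (29, 15)
4Q: (29, 15) + (1, 17). λ = (17 - 15)/(1 - 29) ≡ 2/3 mod 31. 3⁻¹ ≡ 21 (mod 31) since 3·21 = 63 ≡ 1, so λ ≡ 11.
  x = λ² - 29 - 1 = 121 - 30 ≡ 29; y = λ·(29 - 29) - 15 ≡ 16. → (29, 16)
5Q: (29, 16) + (1, 17). λ = (17 - 16)/(1 - 29) ≡ 1/3 mod 31. 3⁻¹ ≡ 21 (mod 31) since 3·21 = 63 ≡ 1, so λ ≡ 21.
  x = λ² - 29 - 1 = 441 - 30 ≡ 8; y = λ·(29 - 8) - 16 ≡ 22. → (8, 22)
6Q: (8, 22) + (1, 17). λ = (17 - 22)/(1 - 8) ≡ 26/24 mod 31. 24⁻¹ ≡ 22 (mod 31), so λ ≡ 14.
  x = λ² - 8 - 1 = 196 - 9 ≡ 1; y = λ·(8 - 1) - 22 ≡ 14. → (1, 14)
7Q: (1, 14) + (1, 17): same x and y₁ ≡ -y₂, so the sum is 𝒪.
8Q: 𝒪 + (1, 17) = (1, 17) (identity).
9Q: tangent at (1, 17): λ = (3·1² + 8)/(2·17) ≡ 11/3. 3⁻¹ ≡ 21 (mod 31), so λ ≡ 11·21 ≡ 14.
  x = λ² - 1 - 1 = 196 - 2 ≡ 8; y = λ·(1 - 8) - 17 ≡ 9. → (8, 9)
10Q: (8, 9) + (1, 17). λ = (17 - 9)/(1 - 8) ≡ 8/24 mod 31. 24⁻¹ ≡ 22 (mod 31), so λ ≡ 21.
  x = λ² - 8 - 1 = 441 - 9 ≡ 29; y = λ·(8 - 29) - 9 ≡ 15. → (29, 15)

(29, 15)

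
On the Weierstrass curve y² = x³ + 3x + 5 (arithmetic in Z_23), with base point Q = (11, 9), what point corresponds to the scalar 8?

(11, 9)

Repeated addition: build up to 8Q.
2Q: tangent at (11, 9): λ = (3·11² + 3)/(2·9) ≡ 21/18. 18⁻¹ ≡ 9 (mod 23) since 18·9 = 162 ≡ 1, so λ ≡ 21·9 ≡ 5.
  x = λ² - 11 - 11 = 25 - 22 ≡ 3; y = λ·(11 - 3) - 9 ≡ 8. → (3, 8)
3Q: (3, 8) + (11, 9). λ = (9 - 8)/(11 - 3) ≡ 1/8 mod 23. 8⁻¹ ≡ 3 (mod 23), so λ ≡ 3.
  x = λ² - 3 - 11 = 9 - 14 ≡ 18; y = λ·(3 - 18) - 8 ≡ 16. → (18, 16)
4Q: (18, 16) + (11, 9). λ = (9 - 16)/(11 - 18) ≡ 16/16 mod 23. 16⁻¹ ≡ 13 (mod 23), so λ ≡ 1.
  x = λ² - 18 - 11 = 1 - 29 ≡ 18; y = λ·(18 - 18) - 16 ≡ 7. → (18, 7)
5Q: (18, 7) + (11, 9). λ = (9 - 7)/(11 - 18) ≡ 2/16 mod 23. 16⁻¹ ≡ 13 (mod 23), so λ ≡ 3.
  x = λ² - 18 - 11 = 9 - 29 ≡ 3; y = λ·(18 - 3) - 7 ≡ 15. → (3, 15)
6Q: (3, 15) + (11, 9). λ = (9 - 15)/(11 - 3) ≡ 17/8 mod 23. 8⁻¹ ≡ 3 (mod 23), so λ ≡ 5.
  x = λ² - 3 - 11 = 25 - 14 ≡ 11; y = λ·(3 - 11) - 15 ≡ 14. → (11, 14)
7Q: (11, 14) + (11, 9): same x and y₁ ≡ -y₂, so the sum is the point at infinity.
8Q: the point at infinity + (11, 9) = (11, 9) (identity).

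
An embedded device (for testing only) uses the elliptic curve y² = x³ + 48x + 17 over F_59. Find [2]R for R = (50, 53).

tangent at (50, 53): λ = (3·50² + 48)/(2·53) ≡ 55/47. 47⁻¹ ≡ 54 (mod 59), so λ ≡ 55·54 ≡ 20.
  x = λ² - 50 - 50 = 400 - 100 ≡ 5; y = λ·(50 - 5) - 53 ≡ 21. → (5, 21)

(5, 21)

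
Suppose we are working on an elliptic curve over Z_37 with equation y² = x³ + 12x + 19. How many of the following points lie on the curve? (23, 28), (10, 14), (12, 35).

1

(23, 28): 28² ≡ 7, rhs ≡ 30 → off.
(10, 14): 14² ≡ 11, rhs ≡ 29 → off.
(12, 35): 35² ≡ 4, rhs ≡ 4 → on.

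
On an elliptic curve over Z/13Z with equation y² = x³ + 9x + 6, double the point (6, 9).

tangent at (6, 9): λ = (3·6² + 9)/(2·9) ≡ 0/5. 5⁻¹ ≡ 8 (mod 13) since 5·8 = 40 ≡ 1, so λ ≡ 0·8 ≡ 0.
  x = λ² - 6 - 6 = 0 - 12 ≡ 1; y = λ·(6 - 1) - 9 ≡ 4. → (1, 4)

(1, 4)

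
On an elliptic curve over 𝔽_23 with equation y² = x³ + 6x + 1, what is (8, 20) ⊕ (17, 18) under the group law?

(8, 20) + (17, 18). λ = (18 - 20)/(17 - 8) ≡ 21/9 mod 23. 9⁻¹ ≡ 18 (mod 23) since 9·18 = 162 ≡ 1, so λ ≡ 10.
  x = λ² - 8 - 17 = 100 - 25 ≡ 6; y = λ·(8 - 6) - 20 ≡ 0. → (6, 0)

(6, 0)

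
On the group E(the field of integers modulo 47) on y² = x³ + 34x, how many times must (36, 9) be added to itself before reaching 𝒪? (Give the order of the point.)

8

2P: tangent at (36, 9): λ = (3·36² + 34)/(2·9) ≡ 21/18. 18⁻¹ ≡ 34 (mod 47) since 18·34 = 612 ≡ 1, so λ ≡ 21·34 ≡ 9.
  x = λ² - 36 - 36 = 81 - 72 ≡ 9; y = λ·(36 - 9) - 9 ≡ 46. → (9, 46)
3P: (9, 46) + (36, 9). λ = (9 - 46)/(36 - 9) ≡ 10/27 mod 47. 27⁻¹ ≡ 7 (mod 47) since 27·7 = 189 ≡ 1, so λ ≡ 23.
  x = λ² - 9 - 36 = 529 - 45 ≡ 14; y = λ·(9 - 14) - 46 ≡ 27. → (14, 27)
4P: (14, 27) + (36, 9). λ = (9 - 27)/(36 - 14) ≡ 29/22 mod 47. 22⁻¹ ≡ 15 (mod 47) since 22·15 = 330 ≡ 1, so λ ≡ 12.
  x = λ² - 14 - 36 = 144 - 50 ≡ 0; y = λ·(14 - 0) - 27 ≡ 0. → (0, 0)
5P: (0, 0) + (36, 9). λ = (9 - 0)/(36 - 0) ≡ 9/36 mod 47. 36⁻¹ ≡ 17 (mod 47), so λ ≡ 12.
  x = λ² - 0 - 36 = 144 - 36 ≡ 14; y = λ·(0 - 14) - 0 ≡ 20. → (14, 20)
6P: (14, 20) + (36, 9). λ = (9 - 20)/(36 - 14) ≡ 36/22 mod 47. 22⁻¹ ≡ 15 (mod 47), so λ ≡ 23.
  x = λ² - 14 - 36 = 529 - 50 ≡ 9; y = λ·(14 - 9) - 20 ≡ 1. → (9, 1)
7P: (9, 1) + (36, 9). λ = (9 - 1)/(36 - 9) ≡ 8/27 mod 47. 27⁻¹ ≡ 7 (mod 47) since 27·7 = 189 ≡ 1, so λ ≡ 9.
  x = λ² - 9 - 36 = 81 - 45 ≡ 36; y = λ·(9 - 36) - 1 ≡ 38. → (36, 38)
8P: (36, 38) + (36, 9): same x and y₁ ≡ -y₂, so the sum is 𝒪.
8P = 𝒪, so the order is 8.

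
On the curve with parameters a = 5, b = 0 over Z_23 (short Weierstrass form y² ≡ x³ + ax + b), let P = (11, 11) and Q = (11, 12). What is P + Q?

O

The two points share x = 11 and their y-coordinates satisfy 11 + 12 ≡ 0 (mod 23), so they are inverses. Their sum is O.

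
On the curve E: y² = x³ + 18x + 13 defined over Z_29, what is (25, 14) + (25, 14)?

(14, 14)

tangent at (25, 14): λ = (3·25² + 18)/(2·14) ≡ 8/28. 28⁻¹ ≡ 28 (mod 29) since 28·28 = 784 ≡ 1, so λ ≡ 8·28 ≡ 21.
  x = λ² - 25 - 25 = 441 - 50 ≡ 14; y = λ·(25 - 14) - 14 ≡ 14. → (14, 14)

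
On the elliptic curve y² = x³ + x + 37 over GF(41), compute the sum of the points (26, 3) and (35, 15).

(26, 3) + (35, 15). λ = (15 - 3)/(35 - 26) ≡ 12/9 mod 41. 9⁻¹ ≡ 32 (mod 41) since 9·32 = 288 ≡ 1, so λ ≡ 15.
  x = λ² - 26 - 35 = 225 - 61 ≡ 0; y = λ·(26 - 0) - 3 ≡ 18. → (0, 18)

(0, 18)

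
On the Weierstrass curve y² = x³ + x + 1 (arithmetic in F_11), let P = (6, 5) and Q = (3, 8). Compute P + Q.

(3, 3)

(6, 5) + (3, 8). λ = (8 - 5)/(3 - 6) ≡ 3/8 mod 11. 8⁻¹ ≡ 7 (mod 11), so λ ≡ 10.
  x = λ² - 6 - 3 = 100 - 9 ≡ 3; y = λ·(6 - 3) - 5 ≡ 3. → (3, 3)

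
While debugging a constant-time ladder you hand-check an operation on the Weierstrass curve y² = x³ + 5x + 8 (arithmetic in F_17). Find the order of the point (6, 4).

2P: tangent at (6, 4): λ = (3·6² + 5)/(2·4) ≡ 11/8. 8⁻¹ ≡ 15 (mod 17) since 8·15 = 120 ≡ 1, so λ ≡ 11·15 ≡ 12.
  x = λ² - 6 - 6 = 144 - 12 ≡ 13; y = λ·(6 - 13) - 4 ≡ 14. → (13, 14)
3P: (13, 14) + (6, 4). λ = (4 - 14)/(6 - 13) ≡ 7/10 mod 17. 10⁻¹ ≡ 12 (mod 17), so λ ≡ 16.
  x = λ² - 13 - 6 = 256 - 19 ≡ 16; y = λ·(13 - 16) - 14 ≡ 6. → (16, 6)
4P: (16, 6) + (6, 4). λ = (4 - 6)/(6 - 16) ≡ 15/7 mod 17. 7⁻¹ ≡ 5 (mod 17), so λ ≡ 7.
  x = λ² - 16 - 6 = 49 - 22 ≡ 10; y = λ·(16 - 10) - 6 ≡ 2. → (10, 2)
5P: (10, 2) + (6, 4). λ = (4 - 2)/(6 - 10) ≡ 2/13 mod 17. 13⁻¹ ≡ 4 (mod 17), so λ ≡ 8.
  x = λ² - 10 - 6 = 64 - 16 ≡ 14; y = λ·(10 - 14) - 2 ≡ 0. → (14, 0)
6P: (14, 0) + (6, 4). λ = (4 - 0)/(6 - 14) ≡ 4/9 mod 17. 9⁻¹ ≡ 2 (mod 17) since 9·2 = 18 ≡ 1, so λ ≡ 8.
  x = λ² - 14 - 6 = 64 - 20 ≡ 10; y = λ·(14 - 10) - 0 ≡ 15. → (10, 15)
7P: (10, 15) + (6, 4). λ = (4 - 15)/(6 - 10) ≡ 6/13 mod 17. 13⁻¹ ≡ 4 (mod 17) since 13·4 = 52 ≡ 1, so λ ≡ 7.
  x = λ² - 10 - 6 = 49 - 16 ≡ 16; y = λ·(10 - 16) - 15 ≡ 11. → (16, 11)
8P: (16, 11) + (6, 4). λ = (4 - 11)/(6 - 16) ≡ 10/7 mod 17. 7⁻¹ ≡ 5 (mod 17) since 7·5 = 35 ≡ 1, so λ ≡ 16.
  x = λ² - 16 - 6 = 256 - 22 ≡ 13; y = λ·(16 - 13) - 11 ≡ 3. → (13, 3)
9P: (13, 3) + (6, 4). λ = (4 - 3)/(6 - 13) ≡ 1/10 mod 17. 10⁻¹ ≡ 12 (mod 17) since 10·12 = 120 ≡ 1, so λ ≡ 12.
  x = λ² - 13 - 6 = 144 - 19 ≡ 6; y = λ·(13 - 6) - 3 ≡ 13. → (6, 13)
10P: (6, 13) + (6, 4): same x and y₁ ≡ -y₂, so the sum is the point at infinity.
10P = the point at infinity, so the order is 10.

10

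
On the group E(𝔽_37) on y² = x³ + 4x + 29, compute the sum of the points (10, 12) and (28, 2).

(10, 12) + (28, 2). λ = (2 - 12)/(28 - 10) ≡ 27/18 mod 37. 18⁻¹ ≡ 35 (mod 37) since 18·35 = 630 ≡ 1, so λ ≡ 20.
  x = λ² - 10 - 28 = 400 - 38 ≡ 29; y = λ·(10 - 29) - 12 ≡ 15. → (29, 15)

(29, 15)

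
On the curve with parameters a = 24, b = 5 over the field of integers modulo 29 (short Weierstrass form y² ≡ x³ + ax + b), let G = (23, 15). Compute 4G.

(11, 11)

Double-and-add on 4 = (100)₂. Start with G = (23, 15) for the leading 1-bit.
double: tangent at (23, 15): λ = (3·23² + 24)/(2·15) ≡ 16/1. 1⁻¹ ≡ 1 (mod 29), so λ ≡ 16·1 ≡ 16.
  x = λ² - 23 - 23 = 256 - 46 ≡ 7; y = λ·(23 - 7) - 15 ≡ 9. → (7, 9)
double: tangent at (7, 9): λ = (3·7² + 24)/(2·9) ≡ 26/18. 18⁻¹ ≡ 21 (mod 29) since 18·21 = 378 ≡ 1, so λ ≡ 26·21 ≡ 24.
  x = λ² - 7 - 7 = 576 - 14 ≡ 11; y = λ·(7 - 11) - 9 ≡ 11. → (11, 11)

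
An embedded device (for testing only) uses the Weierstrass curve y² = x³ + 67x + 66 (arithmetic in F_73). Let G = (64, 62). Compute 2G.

(6, 10)

tangent at (64, 62): λ = (3·64² + 67)/(2·62) ≡ 18/51. 51⁻¹ ≡ 63 (mod 73), so λ ≡ 18·63 ≡ 39.
  x = λ² - 64 - 64 = 1521 - 128 ≡ 6; y = λ·(64 - 6) - 62 ≡ 10. → (6, 10)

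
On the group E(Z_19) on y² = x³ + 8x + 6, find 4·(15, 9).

Write Q = (15, 9).
Repeated addition: build up to 4Q.
2Q: tangent at (15, 9): λ = (3·15² + 8)/(2·9) ≡ 18/18. 18⁻¹ ≡ 18 (mod 19), so λ ≡ 18·18 ≡ 1.
  x = λ² - 15 - 15 = 1 - 30 ≡ 9; y = λ·(15 - 9) - 9 ≡ 16. → (9, 16)
3Q: (9, 16) + (15, 9). λ = (9 - 16)/(15 - 9) ≡ 12/6 mod 19. 6⁻¹ ≡ 16 (mod 19), so λ ≡ 2.
  x = λ² - 9 - 15 = 4 - 24 ≡ 18; y = λ·(9 - 18) - 16 ≡ 4. → (18, 4)
4Q: (18, 4) + (15, 9). λ = (9 - 4)/(15 - 18) ≡ 5/16 mod 19. 16⁻¹ ≡ 6 (mod 19) since 16·6 = 96 ≡ 1, so λ ≡ 11.
  x = λ² - 18 - 15 = 121 - 33 ≡ 12; y = λ·(18 - 12) - 4 ≡ 5. → (12, 5)

(12, 5)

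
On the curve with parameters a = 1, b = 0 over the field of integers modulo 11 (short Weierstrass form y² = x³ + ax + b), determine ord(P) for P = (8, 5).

2P: tangent at (8, 5): λ = (3·8² + 1)/(2·5) ≡ 6/10. 10⁻¹ ≡ 10 (mod 11), so λ ≡ 6·10 ≡ 5.
  x = λ² - 8 - 8 = 25 - 16 ≡ 9; y = λ·(8 - 9) - 5 ≡ 1. → (9, 1)
3P: (9, 1) + (8, 5). λ = (5 - 1)/(8 - 9) ≡ 4/10 mod 11. 10⁻¹ ≡ 10 (mod 11) since 10·10 = 100 ≡ 1, so λ ≡ 7.
  x = λ² - 9 - 8 = 49 - 17 ≡ 10; y = λ·(9 - 10) - 1 ≡ 3. → (10, 3)
4P: (10, 3) + (8, 5). λ = (5 - 3)/(8 - 10) ≡ 2/9 mod 11. 9⁻¹ ≡ 5 (mod 11), so λ ≡ 10.
  x = λ² - 10 - 8 = 100 - 18 ≡ 5; y = λ·(10 - 5) - 3 ≡ 3. → (5, 3)
5P: (5, 3) + (8, 5). λ = (5 - 3)/(8 - 5) ≡ 2/3 mod 11. 3⁻¹ ≡ 4 (mod 11), so λ ≡ 8.
  x = λ² - 5 - 8 = 64 - 13 ≡ 7; y = λ·(5 - 7) - 3 ≡ 3. → (7, 3)
6P: (7, 3) + (8, 5). λ = (5 - 3)/(8 - 7) ≡ 2/1 mod 11. 1⁻¹ ≡ 1 (mod 11), so λ ≡ 2.
  x = λ² - 7 - 8 = 4 - 15 ≡ 0; y = λ·(7 - 0) - 3 ≡ 0. → (0, 0)
7P: (0, 0) + (8, 5). λ = (5 - 0)/(8 - 0) ≡ 5/8 mod 11. 8⁻¹ ≡ 7 (mod 11) since 8·7 = 56 ≡ 1, so λ ≡ 2.
  x = λ² - 0 - 8 = 4 - 8 ≡ 7; y = λ·(0 - 7) - 0 ≡ 8. → (7, 8)
8P: (7, 8) + (8, 5). λ = (5 - 8)/(8 - 7) ≡ 8/1 mod 11. 1⁻¹ ≡ 1 (mod 11) since 1·1 = 1 ≡ 1, so λ ≡ 8.
  x = λ² - 7 - 8 = 64 - 15 ≡ 5; y = λ·(7 - 5) - 8 ≡ 8. → (5, 8)
9P: (5, 8) + (8, 5). λ = (5 - 8)/(8 - 5) ≡ 8/3 mod 11. 3⁻¹ ≡ 4 (mod 11), so λ ≡ 10.
  x = λ² - 5 - 8 = 100 - 13 ≡ 10; y = λ·(5 - 10) - 8 ≡ 8. → (10, 8)
10P: (10, 8) + (8, 5). λ = (5 - 8)/(8 - 10) ≡ 8/9 mod 11. 9⁻¹ ≡ 5 (mod 11), so λ ≡ 7.
  x = λ² - 10 - 8 = 49 - 18 ≡ 9; y = λ·(10 - 9) - 8 ≡ 10. → (9, 10)
11P: (9, 10) + (8, 5). λ = (5 - 10)/(8 - 9) ≡ 6/10 mod 11. 10⁻¹ ≡ 10 (mod 11) since 10·10 = 100 ≡ 1, so λ ≡ 5.
  x = λ² - 9 - 8 = 25 - 17 ≡ 8; y = λ·(9 - 8) - 10 ≡ 6. → (8, 6)
12P: (8, 6) + (8, 5): same x and y₁ ≡ -y₂, so the sum is ∞.
12P = ∞, so the order is 12.

12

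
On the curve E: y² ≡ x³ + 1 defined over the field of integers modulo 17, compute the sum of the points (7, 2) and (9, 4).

(7, 2) + (9, 4). λ = (4 - 2)/(9 - 7) ≡ 2/2 mod 17. 2⁻¹ ≡ 9 (mod 17), so λ ≡ 1.
  x = λ² - 7 - 9 = 1 - 16 ≡ 2; y = λ·(7 - 2) - 2 ≡ 3. → (2, 3)

(2, 3)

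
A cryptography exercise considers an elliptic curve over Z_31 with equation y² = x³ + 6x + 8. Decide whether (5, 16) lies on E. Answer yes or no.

y² = 16² ≡ 8; x³ + 6x + 8 = 163 ≡ 8 (mod 31). 8 = 8.

yes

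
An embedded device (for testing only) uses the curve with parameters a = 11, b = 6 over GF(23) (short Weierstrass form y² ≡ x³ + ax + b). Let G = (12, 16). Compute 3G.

(10, 9)

Repeated addition: build up to 3G.
2G: tangent at (12, 16): λ = (3·12² + 11)/(2·16) ≡ 6/9. 9⁻¹ ≡ 18 (mod 23) since 9·18 = 162 ≡ 1, so λ ≡ 6·18 ≡ 16.
  x = λ² - 12 - 12 = 256 - 24 ≡ 2; y = λ·(12 - 2) - 16 ≡ 6. → (2, 6)
3G: (2, 6) + (12, 16). λ = (16 - 6)/(12 - 2) ≡ 10/10 mod 23. 10⁻¹ ≡ 7 (mod 23), so λ ≡ 1.
  x = λ² - 2 - 12 = 1 - 14 ≡ 10; y = λ·(2 - 10) - 6 ≡ 9. → (10, 9)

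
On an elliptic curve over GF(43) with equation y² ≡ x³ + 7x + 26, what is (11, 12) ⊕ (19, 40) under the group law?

(36, 8)

(11, 12) + (19, 40). λ = (40 - 12)/(19 - 11) ≡ 28/8 mod 43. 8⁻¹ ≡ 27 (mod 43) since 8·27 = 216 ≡ 1, so λ ≡ 25.
  x = λ² - 11 - 19 = 625 - 30 ≡ 36; y = λ·(11 - 36) - 12 ≡ 8. → (36, 8)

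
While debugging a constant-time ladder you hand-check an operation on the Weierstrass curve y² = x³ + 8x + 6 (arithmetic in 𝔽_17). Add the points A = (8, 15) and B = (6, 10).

(8, 15) + (6, 10). λ = (10 - 15)/(6 - 8) ≡ 12/15 mod 17. 15⁻¹ ≡ 8 (mod 17), so λ ≡ 11.
  x = λ² - 8 - 6 = 121 - 14 ≡ 5; y = λ·(8 - 5) - 15 ≡ 1. → (5, 1)

(5, 1)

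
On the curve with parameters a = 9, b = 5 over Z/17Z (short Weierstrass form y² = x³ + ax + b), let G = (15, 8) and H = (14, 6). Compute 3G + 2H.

First 3G:
Repeated addition: build up to 3G.
2G: tangent at (15, 8): λ = (3·15² + 9)/(2·8) ≡ 4/16. 16⁻¹ ≡ 16 (mod 17), so λ ≡ 4·16 ≡ 13.
  x = λ² - 15 - 15 = 169 - 30 ≡ 3; y = λ·(15 - 3) - 8 ≡ 12. → (3, 12)
3G: (3, 12) + (15, 8). λ = (8 - 12)/(15 - 3) ≡ 13/12 mod 17. 12⁻¹ ≡ 10 (mod 17), so λ ≡ 11.
  x = λ² - 3 - 15 = 121 - 18 ≡ 1; y = λ·(3 - 1) - 12 ≡ 10. → (1, 10)
3G = (1, 10).
Next 2H:
Repeated addition: build up to 2H.
2H: tangent at (14, 6): λ = (3·14² + 9)/(2·6) ≡ 2/12. 12⁻¹ ≡ 10 (mod 17), so λ ≡ 2·10 ≡ 3.
  x = λ² - 14 - 14 = 9 - 28 ≡ 15; y = λ·(14 - 15) - 6 ≡ 8. → (15, 8)
2H = (15, 8).
Finally 3G + 2H:
(1, 10) + (15, 8). λ = (8 - 10)/(15 - 1) ≡ 15/14 mod 17. 14⁻¹ ≡ 11 (mod 17), so λ ≡ 12.
  x = λ² - 1 - 15 = 144 - 16 ≡ 9; y = λ·(1 - 9) - 10 ≡ 13. → (9, 13)

(9, 13)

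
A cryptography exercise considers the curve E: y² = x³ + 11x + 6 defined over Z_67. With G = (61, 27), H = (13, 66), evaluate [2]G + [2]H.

(40, 40)

First 2G:
Repeated addition: build up to 2G.
2G: tangent at (61, 27): λ = (3·61² + 11)/(2·27) ≡ 52/54. 54⁻¹ ≡ 36 (mod 67), so λ ≡ 52·36 ≡ 63.
  x = λ² - 61 - 61 = 3969 - 122 ≡ 28; y = λ·(61 - 28) - 27 ≡ 42. → (28, 42)
2G = (28, 42).
Next 2H:
Repeated addition: build up to 2H.
2H: tangent at (13, 66): λ = (3·13² + 11)/(2·66) ≡ 49/65. 65⁻¹ ≡ 33 (mod 67), so λ ≡ 49·33 ≡ 9.
  x = λ² - 13 - 13 = 81 - 26 ≡ 55; y = λ·(13 - 55) - 66 ≡ 25. → (55, 25)
2H = (55, 25).
Finally 2G + 2H:
(28, 42) + (55, 25). λ = (25 - 42)/(55 - 28) ≡ 50/27 mod 67. 27⁻¹ ≡ 5 (mod 67) since 27·5 = 135 ≡ 1, so λ ≡ 49.
  x = λ² - 28 - 55 = 2401 - 83 ≡ 40; y = λ·(28 - 40) - 42 ≡ 40. → (40, 40)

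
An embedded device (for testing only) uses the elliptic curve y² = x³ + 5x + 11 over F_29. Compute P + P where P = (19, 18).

tangent at (19, 18): λ = (3·19² + 5)/(2·18) ≡ 15/7. 7⁻¹ ≡ 25 (mod 29) since 7·25 = 175 ≡ 1, so λ ≡ 15·25 ≡ 27.
  x = λ² - 19 - 19 = 729 - 38 ≡ 24; y = λ·(19 - 24) - 18 ≡ 21. → (24, 21)

(24, 21)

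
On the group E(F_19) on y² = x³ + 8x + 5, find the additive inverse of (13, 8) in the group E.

(13, 11)

-(13, 8) = (13, -8 mod 19) = (13, 11).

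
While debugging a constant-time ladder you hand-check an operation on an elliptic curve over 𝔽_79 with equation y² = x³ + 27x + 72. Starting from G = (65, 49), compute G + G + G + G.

Repeated addition: build up to 4G.
2G: tangent at (65, 49): λ = (3·65² + 27)/(2·49) ≡ 62/19. 19⁻¹ ≡ 25 (mod 79), so λ ≡ 62·25 ≡ 49.
  x = λ² - 65 - 65 = 2401 - 130 ≡ 59; y = λ·(65 - 59) - 49 ≡ 8. → (59, 8)
3G: (59, 8) + (65, 49). λ = (49 - 8)/(65 - 59) ≡ 41/6 mod 79. 6⁻¹ ≡ 66 (mod 79), so λ ≡ 20.
  x = λ² - 59 - 65 = 400 - 124 ≡ 39; y = λ·(59 - 39) - 8 ≡ 76. → (39, 76)
4G: (39, 76) + (65, 49). λ = (49 - 76)/(65 - 39) ≡ 52/26 mod 79. 26⁻¹ ≡ 76 (mod 79) since 26·76 = 1976 ≡ 1, so λ ≡ 2.
  x = λ² - 39 - 65 = 4 - 104 ≡ 58; y = λ·(39 - 58) - 76 ≡ 44. → (58, 44)

(58, 44)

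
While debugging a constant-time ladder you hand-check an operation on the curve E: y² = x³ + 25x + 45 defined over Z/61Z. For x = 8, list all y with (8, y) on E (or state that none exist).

x³ + 25x + 45 = 757 ≡ 25 (mod 61).
Square roots of 25 mod 61: 5 and 56 (since 5² = 25 ≡ 25).

5, 56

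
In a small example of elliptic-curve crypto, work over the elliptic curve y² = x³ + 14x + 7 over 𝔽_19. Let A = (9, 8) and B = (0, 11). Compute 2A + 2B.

First 2A:
Repeated addition: build up to 2A.
2A: tangent at (9, 8): λ = (3·9² + 14)/(2·8) ≡ 10/16. 16⁻¹ ≡ 6 (mod 19), so λ ≡ 10·6 ≡ 3.
  x = λ² - 9 - 9 = 9 - 18 ≡ 10; y = λ·(9 - 10) - 8 ≡ 8. → (10, 8)
2A = (10, 8).
Next 2B:
Repeated addition: build up to 2B.
2B: tangent at (0, 11): λ = (3·0² + 14)/(2·11) ≡ 14/3. 3⁻¹ ≡ 13 (mod 19) since 3·13 = 39 ≡ 1, so λ ≡ 14·13 ≡ 11.
  x = λ² - 0 - 0 = 121 - 0 ≡ 7; y = λ·(0 - 7) - 11 ≡ 7. → (7, 7)
2B = (7, 7).
Finally 2A + 2B:
(10, 8) + (7, 7). λ = (7 - 8)/(7 - 10) ≡ 18/16 mod 19. 16⁻¹ ≡ 6 (mod 19), so λ ≡ 13.
  x = λ² - 10 - 7 = 169 - 17 ≡ 0; y = λ·(10 - 0) - 8 ≡ 8. → (0, 8)

(0, 8)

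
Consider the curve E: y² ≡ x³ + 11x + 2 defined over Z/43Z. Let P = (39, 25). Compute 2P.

tangent at (39, 25): λ = (3·39² + 11)/(2·25) ≡ 16/7. 7⁻¹ ≡ 37 (mod 43) since 7·37 = 259 ≡ 1, so λ ≡ 16·37 ≡ 33.
  x = λ² - 39 - 39 = 1089 - 78 ≡ 22; y = λ·(39 - 22) - 25 ≡ 20. → (22, 20)

(22, 20)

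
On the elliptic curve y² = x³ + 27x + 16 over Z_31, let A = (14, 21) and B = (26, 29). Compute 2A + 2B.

(28, 1)

First 2A:
Repeated addition: build up to 2A.
2A: tangent at (14, 21): λ = (3·14² + 27)/(2·21) ≡ 26/11. 11⁻¹ ≡ 17 (mod 31) since 11·17 = 187 ≡ 1, so λ ≡ 26·17 ≡ 8.
  x = λ² - 14 - 14 = 64 - 28 ≡ 5; y = λ·(14 - 5) - 21 ≡ 20. → (5, 20)
2A = (5, 20).
Next 2B:
Repeated addition: build up to 2B.
2B: tangent at (26, 29): λ = (3·26² + 27)/(2·29) ≡ 9/27. 27⁻¹ ≡ 23 (mod 31), so λ ≡ 9·23 ≡ 21.
  x = λ² - 26 - 26 = 441 - 52 ≡ 17; y = λ·(26 - 17) - 29 ≡ 5. → (17, 5)
2B = (17, 5).
Finally 2A + 2B:
(5, 20) + (17, 5). λ = (5 - 20)/(17 - 5) ≡ 16/12 mod 31. 12⁻¹ ≡ 13 (mod 31) since 12·13 = 156 ≡ 1, so λ ≡ 22.
  x = λ² - 5 - 17 = 484 - 22 ≡ 28; y = λ·(5 - 28) - 20 ≡ 1. → (28, 1)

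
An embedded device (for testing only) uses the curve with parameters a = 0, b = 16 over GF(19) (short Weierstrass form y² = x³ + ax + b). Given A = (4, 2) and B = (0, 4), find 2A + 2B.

First 2A:
Repeated addition: build up to 2A.
2A: tangent at (4, 2): λ = (3·4² + 0)/(2·2) ≡ 10/4. 4⁻¹ ≡ 5 (mod 19), so λ ≡ 10·5 ≡ 12.
  x = λ² - 4 - 4 = 144 - 8 ≡ 3; y = λ·(4 - 3) - 2 ≡ 10. → (3, 10)
2A = (3, 10).
Next 2B:
Repeated addition: build up to 2B.
2B: tangent at (0, 4): λ = (3·0² + 0)/(2·4) ≡ 0/8. 8⁻¹ ≡ 12 (mod 19), so λ ≡ 0·12 ≡ 0.
  x = λ² - 0 - 0 = 0 - 0 ≡ 0; y = λ·(0 - 0) - 4 ≡ 15. → (0, 15)
2B = (0, 15).
Finally 2A + 2B:
(3, 10) + (0, 15). λ = (15 - 10)/(0 - 3) ≡ 5/16 mod 19. 16⁻¹ ≡ 6 (mod 19), so λ ≡ 11.
  x = λ² - 3 - 0 = 121 - 3 ≡ 4; y = λ·(3 - 4) - 10 ≡ 17. → (4, 17)

(4, 17)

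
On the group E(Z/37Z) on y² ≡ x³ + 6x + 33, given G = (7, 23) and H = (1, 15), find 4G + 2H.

First 4G:
Repeated addition: build up to 4G.
2G: tangent at (7, 23): λ = (3·7² + 6)/(2·23) ≡ 5/9. 9⁻¹ ≡ 33 (mod 37), so λ ≡ 5·33 ≡ 17.
  x = λ² - 7 - 7 = 289 - 14 ≡ 16; y = λ·(7 - 16) - 23 ≡ 9. → (16, 9)
3G: (16, 9) + (7, 23). λ = (23 - 9)/(7 - 16) ≡ 14/28 mod 37. 28⁻¹ ≡ 4 (mod 37) since 28·4 = 112 ≡ 1, so λ ≡ 19.
  x = λ² - 16 - 7 = 361 - 23 ≡ 5; y = λ·(16 - 5) - 9 ≡ 15. → (5, 15)
4G: (5, 15) + (7, 23). λ = (23 - 15)/(7 - 5) ≡ 8/2 mod 37. 2⁻¹ ≡ 19 (mod 37), so λ ≡ 4.
  x = λ² - 5 - 7 = 16 - 12 ≡ 4; y = λ·(5 - 4) - 15 ≡ 26. → (4, 26)
4G = (4, 26).
Next 2H:
Repeated addition: build up to 2H.
2H: tangent at (1, 15): λ = (3·1² + 6)/(2·15) ≡ 9/30. 30⁻¹ ≡ 21 (mod 37), so λ ≡ 9·21 ≡ 4.
  x = λ² - 1 - 1 = 16 - 2 ≡ 14; y = λ·(1 - 14) - 15 ≡ 7. → (14, 7)
2H = (14, 7).
Finally 4G + 2H:
(4, 26) + (14, 7). λ = (7 - 26)/(14 - 4) ≡ 18/10 mod 37. 10⁻¹ ≡ 26 (mod 37) since 10·26 = 260 ≡ 1, so λ ≡ 24.
  x = λ² - 4 - 14 = 576 - 18 ≡ 3; y = λ·(4 - 3) - 26 ≡ 35. → (3, 35)

(3, 35)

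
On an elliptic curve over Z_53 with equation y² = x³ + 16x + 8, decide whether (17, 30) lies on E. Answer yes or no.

yes

y² = 30² ≡ 52; x³ + 16x + 8 = 5193 ≡ 52 (mod 53). 52 = 52.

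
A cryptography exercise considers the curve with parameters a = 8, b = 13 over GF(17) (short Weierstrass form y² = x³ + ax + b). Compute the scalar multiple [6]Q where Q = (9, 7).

(12, 16)

Double-and-add on 6 = (110)₂. Start with Q = (9, 7) for the leading 1-bit.
double: tangent at (9, 7): λ = (3·9² + 8)/(2·7) ≡ 13/14. 14⁻¹ ≡ 11 (mod 17), so λ ≡ 13·11 ≡ 7.
  x = λ² - 9 - 9 = 49 - 18 ≡ 14; y = λ·(9 - 14) - 7 ≡ 9. → (14, 9)
add Q: (14, 9) + (9, 7). λ = (7 - 9)/(9 - 14) ≡ 15/12 mod 17. 12⁻¹ ≡ 10 (mod 17), so λ ≡ 14.
  x = λ² - 14 - 9 = 196 - 23 ≡ 3; y = λ·(14 - 3) - 9 ≡ 9. → (3, 9)
double: tangent at (3, 9): λ = (3·3² + 8)/(2·9) ≡ 1/1. 1⁻¹ ≡ 1 (mod 17), so λ ≡ 1·1 ≡ 1.
  x = λ² - 3 - 3 = 1 - 6 ≡ 12; y = λ·(3 - 12) - 9 ≡ 16. → (12, 16)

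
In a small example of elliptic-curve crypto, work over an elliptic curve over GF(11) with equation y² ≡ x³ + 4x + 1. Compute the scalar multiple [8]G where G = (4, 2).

(4, 9)

Double-and-add on 8 = (1000)₂. Start with G = (4, 2) for the leading 1-bit.
double: tangent at (4, 2): λ = (3·4² + 4)/(2·2) ≡ 8/4. 4⁻¹ ≡ 3 (mod 11), so λ ≡ 8·3 ≡ 2.
  x = λ² - 4 - 4 = 4 - 8 ≡ 7; y = λ·(4 - 7) - 2 ≡ 3. → (7, 3)
double: tangent at (7, 3): λ = (3·7² + 4)/(2·3) ≡ 8/6. 6⁻¹ ≡ 2 (mod 11) since 6·2 = 12 ≡ 1, so λ ≡ 8·2 ≡ 5.
  x = λ² - 7 - 7 = 25 - 14 ≡ 0; y = λ·(7 - 0) - 3 ≡ 10. → (0, 10)
double: tangent at (0, 10): λ = (3·0² + 4)/(2·10) ≡ 4/9. 9⁻¹ ≡ 5 (mod 11), so λ ≡ 4·5 ≡ 9.
  x = λ² - 0 - 0 = 81 - 0 ≡ 4; y = λ·(0 - 4) - 10 ≡ 9. → (4, 9)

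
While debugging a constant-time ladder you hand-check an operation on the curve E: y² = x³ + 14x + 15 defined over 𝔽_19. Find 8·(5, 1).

Write G = (5, 1).
Repeated addition: build up to 8G.
2G: tangent at (5, 1): λ = (3·5² + 14)/(2·1) ≡ 13/2. 2⁻¹ ≡ 10 (mod 19) since 2·10 = 20 ≡ 1, so λ ≡ 13·10 ≡ 16.
  x = λ² - 5 - 5 = 256 - 10 ≡ 18; y = λ·(5 - 18) - 1 ≡ 0. → (18, 0)
3G: (18, 0) + (5, 1). λ = (1 - 0)/(5 - 18) ≡ 1/6 mod 19. 6⁻¹ ≡ 16 (mod 19), so λ ≡ 16.
  x = λ² - 18 - 5 = 256 - 23 ≡ 5; y = λ·(18 - 5) - 0 ≡ 18. → (5, 18)
4G: (5, 18) + (5, 1): same x and y₁ ≡ -y₂, so the sum is the point at infinity.
5G: the point at infinity + (5, 1) = (5, 1) (identity).
6G: tangent at (5, 1): λ = (3·5² + 14)/(2·1) ≡ 13/2. 2⁻¹ ≡ 10 (mod 19) since 2·10 = 20 ≡ 1, so λ ≡ 13·10 ≡ 16.
  x = λ² - 5 - 5 = 256 - 10 ≡ 18; y = λ·(5 - 18) - 1 ≡ 0. → (18, 0)
7G: (18, 0) + (5, 1). λ = (1 - 0)/(5 - 18) ≡ 1/6 mod 19. 6⁻¹ ≡ 16 (mod 19) since 6·16 = 96 ≡ 1, so λ ≡ 16.
  x = λ² - 18 - 5 = 256 - 23 ≡ 5; y = λ·(18 - 5) - 0 ≡ 18. → (5, 18)
8G: (5, 18) + (5, 1): same x and y₁ ≡ -y₂, so the sum is the point at infinity.

O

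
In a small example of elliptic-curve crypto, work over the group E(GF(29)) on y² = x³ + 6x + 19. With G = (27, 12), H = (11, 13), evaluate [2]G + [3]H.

First 2G:
Repeated addition: build up to 2G.
2G: tangent at (27, 12): λ = (3·27² + 6)/(2·12) ≡ 18/24. 24⁻¹ ≡ 23 (mod 29), so λ ≡ 18·23 ≡ 8.
  x = λ² - 27 - 27 = 64 - 54 ≡ 10; y = λ·(27 - 10) - 12 ≡ 8. → (10, 8)
2G = (10, 8).
Next 3H:
Repeated addition: build up to 3H.
2H: tangent at (11, 13): λ = (3·11² + 6)/(2·13) ≡ 21/26. 26⁻¹ ≡ 19 (mod 29), so λ ≡ 21·19 ≡ 22.
  x = λ² - 11 - 11 = 484 - 22 ≡ 27; y = λ·(11 - 27) - 13 ≡ 12. → (27, 12)
3H: (27, 12) + (11, 13). λ = (13 - 12)/(11 - 27) ≡ 1/13 mod 29. 13⁻¹ ≡ 9 (mod 29) since 13·9 = 117 ≡ 1, so λ ≡ 9.
  x = λ² - 27 - 11 = 81 - 38 ≡ 14; y = λ·(27 - 14) - 12 ≡ 18. → (14, 18)
3H = (14, 18).
Finally 2G + 3H:
(10, 8) + (14, 18). λ = (18 - 8)/(14 - 10) ≡ 10/4 mod 29. 4⁻¹ ≡ 22 (mod 29) since 4·22 = 88 ≡ 1, so λ ≡ 17.
  x = λ² - 10 - 14 = 289 - 24 ≡ 4; y = λ·(10 - 4) - 8 ≡ 7. → (4, 7)

(4, 7)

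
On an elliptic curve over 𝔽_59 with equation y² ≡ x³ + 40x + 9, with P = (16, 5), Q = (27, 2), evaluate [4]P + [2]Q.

(16, 54)

First 4P:
Repeated addition: build up to 4P.
2P: tangent at (16, 5): λ = (3·16² + 40)/(2·5) ≡ 41/10. 10⁻¹ ≡ 6 (mod 59) since 10·6 = 60 ≡ 1, so λ ≡ 41·6 ≡ 10.
  x = λ² - 16 - 16 = 100 - 32 ≡ 9; y = λ·(16 - 9) - 5 ≡ 6. → (9, 6)
3P: (9, 6) + (16, 5). λ = (5 - 6)/(16 - 9) ≡ 58/7 mod 59. 7⁻¹ ≡ 17 (mod 59), so λ ≡ 42.
  x = λ² - 9 - 16 = 1764 - 25 ≡ 28; y = λ·(9 - 28) - 6 ≡ 22. → (28, 22)
4P: (28, 22) + (16, 5). λ = (5 - 22)/(16 - 28) ≡ 42/47 mod 59. 47⁻¹ ≡ 54 (mod 59) since 47·54 = 2538 ≡ 1, so λ ≡ 26.
  x = λ² - 28 - 16 = 676 - 44 ≡ 42; y = λ·(28 - 42) - 22 ≡ 27. → (42, 27)
4P = (42, 27).
Next 2Q:
Repeated addition: build up to 2Q.
2Q: tangent at (27, 2): λ = (3·27² + 40)/(2·2) ≡ 44/4. 4⁻¹ ≡ 15 (mod 59) since 4·15 = 60 ≡ 1, so λ ≡ 44·15 ≡ 11.
  x = λ² - 27 - 27 = 121 - 54 ≡ 8; y = λ·(27 - 8) - 2 ≡ 30. → (8, 30)
2Q = (8, 30).
Finally 4P + 2Q:
(42, 27) + (8, 30). λ = (30 - 27)/(8 - 42) ≡ 3/25 mod 59. 25⁻¹ ≡ 26 (mod 59), so λ ≡ 19.
  x = λ² - 42 - 8 = 361 - 50 ≡ 16; y = λ·(42 - 16) - 27 ≡ 54. → (16, 54)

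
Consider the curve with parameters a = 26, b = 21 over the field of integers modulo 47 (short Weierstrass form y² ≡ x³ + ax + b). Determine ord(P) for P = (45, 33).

10

2P: tangent at (45, 33): λ = (3·45² + 26)/(2·33) ≡ 38/19. 19⁻¹ ≡ 5 (mod 47) since 19·5 = 95 ≡ 1, so λ ≡ 38·5 ≡ 2.
  x = λ² - 45 - 45 = 4 - 90 ≡ 8; y = λ·(45 - 8) - 33 ≡ 41. → (8, 41)
3P: (8, 41) + (45, 33). λ = (33 - 41)/(45 - 8) ≡ 39/37 mod 47. 37⁻¹ ≡ 14 (mod 47), so λ ≡ 29.
  x = λ² - 8 - 45 = 841 - 53 ≡ 36; y = λ·(8 - 36) - 41 ≡ 40. → (36, 40)
4P: (36, 40) + (45, 33). λ = (33 - 40)/(45 - 36) ≡ 40/9 mod 47. 9⁻¹ ≡ 21 (mod 47), so λ ≡ 41.
  x = λ² - 36 - 45 = 1681 - 81 ≡ 2; y = λ·(36 - 2) - 40 ≡ 38. → (2, 38)
5P: (2, 38) + (45, 33). λ = (33 - 38)/(45 - 2) ≡ 42/43 mod 47. 43⁻¹ ≡ 35 (mod 47), so λ ≡ 13.
  x = λ² - 2 - 45 = 169 - 47 ≡ 28; y = λ·(2 - 28) - 38 ≡ 0. → (28, 0)
6P: (28, 0) + (45, 33). λ = (33 - 0)/(45 - 28) ≡ 33/17 mod 47. 17⁻¹ ≡ 36 (mod 47) since 17·36 = 612 ≡ 1, so λ ≡ 13.
  x = λ² - 28 - 45 = 169 - 73 ≡ 2; y = λ·(28 - 2) - 0 ≡ 9. → (2, 9)
7P: (2, 9) + (45, 33). λ = (33 - 9)/(45 - 2) ≡ 24/43 mod 47. 43⁻¹ ≡ 35 (mod 47), so λ ≡ 41.
  x = λ² - 2 - 45 = 1681 - 47 ≡ 36; y = λ·(2 - 36) - 9 ≡ 7. → (36, 7)
8P: (36, 7) + (45, 33). λ = (33 - 7)/(45 - 36) ≡ 26/9 mod 47. 9⁻¹ ≡ 21 (mod 47) since 9·21 = 189 ≡ 1, so λ ≡ 29.
  x = λ² - 36 - 45 = 841 - 81 ≡ 8; y = λ·(36 - 8) - 7 ≡ 6. → (8, 6)
9P: (8, 6) + (45, 33). λ = (33 - 6)/(45 - 8) ≡ 27/37 mod 47. 37⁻¹ ≡ 14 (mod 47), so λ ≡ 2.
  x = λ² - 8 - 45 = 4 - 53 ≡ 45; y = λ·(8 - 45) - 6 ≡ 14. → (45, 14)
10P: (45, 14) + (45, 33): same x and y₁ ≡ -y₂, so the sum is O.
10P = O, so the order is 10.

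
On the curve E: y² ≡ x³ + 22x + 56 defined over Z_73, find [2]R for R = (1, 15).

(21, 17)

tangent at (1, 15): λ = (3·1² + 22)/(2·15) ≡ 25/30. 30⁻¹ ≡ 56 (mod 73) since 30·56 = 1680 ≡ 1, so λ ≡ 25·56 ≡ 13.
  x = λ² - 1 - 1 = 169 - 2 ≡ 21; y = λ·(1 - 21) - 15 ≡ 17. → (21, 17)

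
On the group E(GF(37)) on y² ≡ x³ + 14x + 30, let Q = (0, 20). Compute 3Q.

(6, 16)

Repeated addition: build up to 3Q.
2Q: tangent at (0, 20): λ = (3·0² + 14)/(2·20) ≡ 14/3. 3⁻¹ ≡ 25 (mod 37) since 3·25 = 75 ≡ 1, so λ ≡ 14·25 ≡ 17.
  x = λ² - 0 - 0 = 289 - 0 ≡ 30; y = λ·(0 - 30) - 20 ≡ 25. → (30, 25)
3Q: (30, 25) + (0, 20). λ = (20 - 25)/(0 - 30) ≡ 32/7 mod 37. 7⁻¹ ≡ 16 (mod 37), so λ ≡ 31.
  x = λ² - 30 - 0 = 961 - 30 ≡ 6; y = λ·(30 - 6) - 25 ≡ 16. → (6, 16)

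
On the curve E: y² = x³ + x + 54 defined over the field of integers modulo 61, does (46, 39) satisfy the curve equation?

y² = 39² ≡ 57; x³ + 1x + 54 = 97436 ≡ 19 (mod 61). 57 ≠ 19.

no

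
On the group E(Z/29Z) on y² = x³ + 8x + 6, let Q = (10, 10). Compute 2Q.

(13, 25)

tangent at (10, 10): λ = (3·10² + 8)/(2·10) ≡ 18/20. 20⁻¹ ≡ 16 (mod 29), so λ ≡ 18·16 ≡ 27.
  x = λ² - 10 - 10 = 729 - 20 ≡ 13; y = λ·(10 - 13) - 10 ≡ 25. → (13, 25)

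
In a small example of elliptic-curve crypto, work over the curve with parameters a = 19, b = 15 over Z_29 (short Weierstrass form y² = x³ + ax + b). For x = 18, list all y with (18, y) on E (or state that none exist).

none

x³ + 19x + 15 = 6189 ≡ 12 (mod 29).
12 is a non-residue mod 29; no y exists.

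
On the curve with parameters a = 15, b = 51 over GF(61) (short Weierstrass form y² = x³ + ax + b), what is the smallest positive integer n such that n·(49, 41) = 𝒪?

2P: tangent at (49, 41): λ = (3·49² + 15)/(2·41) ≡ 20/21. 21⁻¹ ≡ 32 (mod 61), so λ ≡ 20·32 ≡ 30.
  x = λ² - 49 - 49 = 900 - 98 ≡ 9; y = λ·(49 - 9) - 41 ≡ 0. → (9, 0)
3P: (9, 0) + (49, 41). λ = (41 - 0)/(49 - 9) ≡ 41/40 mod 61. 40⁻¹ ≡ 29 (mod 61) since 40·29 = 1160 ≡ 1, so λ ≡ 30.
  x = λ² - 9 - 49 = 900 - 58 ≡ 49; y = λ·(9 - 49) - 0 ≡ 20. → (49, 20)
4P: (49, 20) + (49, 41): same x and y₁ ≡ -y₂, so the sum is 𝒪.
4P = 𝒪, so the order is 4.

4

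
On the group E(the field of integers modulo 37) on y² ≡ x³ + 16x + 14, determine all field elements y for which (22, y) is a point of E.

x³ + 16x + 14 = 11014 ≡ 25 (mod 37).
Square roots of 25 mod 37: 5 and 32 (since 5² = 25 ≡ 25).

5, 32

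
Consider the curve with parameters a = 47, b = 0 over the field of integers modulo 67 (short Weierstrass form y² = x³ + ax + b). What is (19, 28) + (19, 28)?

(64, 57)

tangent at (19, 28): λ = (3·19² + 47)/(2·28) ≡ 58/56. 56⁻¹ ≡ 6 (mod 67), so λ ≡ 58·6 ≡ 13.
  x = λ² - 19 - 19 = 169 - 38 ≡ 64; y = λ·(19 - 64) - 28 ≡ 57. → (64, 57)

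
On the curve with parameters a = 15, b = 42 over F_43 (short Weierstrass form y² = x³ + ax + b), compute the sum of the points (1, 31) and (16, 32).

(39, 41)

(1, 31) + (16, 32). λ = (32 - 31)/(16 - 1) ≡ 1/15 mod 43. 15⁻¹ ≡ 23 (mod 43) since 15·23 = 345 ≡ 1, so λ ≡ 23.
  x = λ² - 1 - 16 = 529 - 17 ≡ 39; y = λ·(1 - 39) - 31 ≡ 41. → (39, 41)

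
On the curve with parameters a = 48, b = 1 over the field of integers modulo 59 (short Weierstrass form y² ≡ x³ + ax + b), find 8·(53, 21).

(33, 23)

Write G = (53, 21).
Double-and-add on 8 = (1000)₂. Start with G = (53, 21) for the leading 1-bit.
double: tangent at (53, 21): λ = (3·53² + 48)/(2·21) ≡ 38/42. 42⁻¹ ≡ 52 (mod 59) since 42·52 = 2184 ≡ 1, so λ ≡ 38·52 ≡ 29.
  x = λ² - 53 - 53 = 841 - 106 ≡ 27; y = λ·(53 - 27) - 21 ≡ 25. → (27, 25)
double: tangent at (27, 25): λ = (3·27² + 48)/(2·25) ≡ 52/50. 50⁻¹ ≡ 13 (mod 59) since 50·13 = 650 ≡ 1, so λ ≡ 52·13 ≡ 27.
  x = λ² - 27 - 27 = 729 - 54 ≡ 26; y = λ·(27 - 26) - 25 ≡ 2. → (26, 2)
double: tangent at (26, 2): λ = (3·26² + 48)/(2·2) ≡ 11/4. 4⁻¹ ≡ 15 (mod 59), so λ ≡ 11·15 ≡ 47.
  x = λ² - 26 - 26 = 2209 - 52 ≡ 33; y = λ·(26 - 33) - 2 ≡ 23. → (33, 23)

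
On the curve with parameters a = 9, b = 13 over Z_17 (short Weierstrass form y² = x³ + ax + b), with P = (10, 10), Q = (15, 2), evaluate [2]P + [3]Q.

(8, 6)

First 2P:
Repeated addition: build up to 2P.
2P: tangent at (10, 10): λ = (3·10² + 9)/(2·10) ≡ 3/3. 3⁻¹ ≡ 6 (mod 17), so λ ≡ 3·6 ≡ 1.
  x = λ² - 10 - 10 = 1 - 20 ≡ 15; y = λ·(10 - 15) - 10 ≡ 2. → (15, 2)
2P = (15, 2).
Next 3Q:
Repeated addition: build up to 3Q.
2Q: tangent at (15, 2): λ = (3·15² + 9)/(2·2) ≡ 4/4. 4⁻¹ ≡ 13 (mod 17), so λ ≡ 4·13 ≡ 1.
  x = λ² - 15 - 15 = 1 - 30 ≡ 5; y = λ·(15 - 5) - 2 ≡ 8. → (5, 8)
3Q: (5, 8) + (15, 2). λ = (2 - 8)/(15 - 5) ≡ 11/10 mod 17. 10⁻¹ ≡ 12 (mod 17) since 10·12 = 120 ≡ 1, so λ ≡ 13.
  x = λ² - 5 - 15 = 169 - 20 ≡ 13; y = λ·(5 - 13) - 8 ≡ 7. → (13, 7)
3Q = (13, 7).
Finally 2P + 3Q:
(15, 2) + (13, 7). λ = (7 - 2)/(13 - 15) ≡ 5/15 mod 17. 15⁻¹ ≡ 8 (mod 17) since 15·8 = 120 ≡ 1, so λ ≡ 6.
  x = λ² - 15 - 13 = 36 - 28 ≡ 8; y = λ·(15 - 8) - 2 ≡ 6. → (8, 6)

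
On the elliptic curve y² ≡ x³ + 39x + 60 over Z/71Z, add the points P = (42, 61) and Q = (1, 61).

(28, 10)

(42, 61) + (1, 61). λ = (61 - 61)/(1 - 42) ≡ 0/30 mod 71. 30⁻¹ ≡ 45 (mod 71), so λ ≡ 0.
  x = λ² - 42 - 1 = 0 - 43 ≡ 28; y = λ·(42 - 28) - 61 ≡ 10. → (28, 10)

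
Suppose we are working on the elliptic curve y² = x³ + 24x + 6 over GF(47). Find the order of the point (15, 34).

2P: tangent at (15, 34): λ = (3·15² + 24)/(2·34) ≡ 41/21. 21⁻¹ ≡ 9 (mod 47), so λ ≡ 41·9 ≡ 40.
  x = λ² - 15 - 15 = 1600 - 30 ≡ 19; y = λ·(15 - 19) - 34 ≡ 41. → (19, 41)
3P: (19, 41) + (15, 34). λ = (34 - 41)/(15 - 19) ≡ 40/43 mod 47. 43⁻¹ ≡ 35 (mod 47) since 43·35 = 1505 ≡ 1, so λ ≡ 37.
  x = λ² - 19 - 15 = 1369 - 34 ≡ 19; y = λ·(19 - 19) - 41 ≡ 6. → (19, 6)
4P: (19, 6) + (15, 34). λ = (34 - 6)/(15 - 19) ≡ 28/43 mod 47. 43⁻¹ ≡ 35 (mod 47), so λ ≡ 40.
  x = λ² - 19 - 15 = 1600 - 34 ≡ 15; y = λ·(19 - 15) - 6 ≡ 13. → (15, 13)
5P: (15, 13) + (15, 34): same x and y₁ ≡ -y₂, so the sum is O.
5P = O, so the order is 5.

5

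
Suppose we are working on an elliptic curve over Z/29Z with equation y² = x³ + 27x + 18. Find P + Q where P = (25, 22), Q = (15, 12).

(19, 13)

(25, 22) + (15, 12). λ = (12 - 22)/(15 - 25) ≡ 19/19 mod 29. 19⁻¹ ≡ 26 (mod 29) since 19·26 = 494 ≡ 1, so λ ≡ 1.
  x = λ² - 25 - 15 = 1 - 40 ≡ 19; y = λ·(25 - 19) - 22 ≡ 13. → (19, 13)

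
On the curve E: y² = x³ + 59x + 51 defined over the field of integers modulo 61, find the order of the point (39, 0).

2P: (39, 0) + (39, 0): same x and y₁ ≡ -y₂, so the sum is 𝒪.
2P = 𝒪, so the order is 2.

2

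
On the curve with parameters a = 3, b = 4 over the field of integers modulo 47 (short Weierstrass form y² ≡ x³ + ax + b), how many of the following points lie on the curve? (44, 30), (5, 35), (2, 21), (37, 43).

2

(44, 30): 30² ≡ 7, rhs ≡ 15 → off.
(5, 35): 35² ≡ 3, rhs ≡ 3 → on.
(2, 21): 21² ≡ 18, rhs ≡ 18 → on.
(37, 43): 43² ≡ 16, rhs ≡ 8 → off.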